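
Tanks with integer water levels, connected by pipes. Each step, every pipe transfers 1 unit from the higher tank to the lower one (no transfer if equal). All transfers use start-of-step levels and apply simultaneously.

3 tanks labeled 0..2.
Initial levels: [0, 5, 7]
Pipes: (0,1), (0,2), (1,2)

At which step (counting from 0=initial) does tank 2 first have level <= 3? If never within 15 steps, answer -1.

Step 1: flows [1->0,2->0,2->1] -> levels [2 5 5]
Step 2: flows [1->0,2->0,1=2] -> levels [4 4 4]
Step 3: flows [0=1,0=2,1=2] -> levels [4 4 4]
  -> stable; tank 2 stays at 4 > 3
Tank 2 never reaches <=3 within 15 steps

Answer: -1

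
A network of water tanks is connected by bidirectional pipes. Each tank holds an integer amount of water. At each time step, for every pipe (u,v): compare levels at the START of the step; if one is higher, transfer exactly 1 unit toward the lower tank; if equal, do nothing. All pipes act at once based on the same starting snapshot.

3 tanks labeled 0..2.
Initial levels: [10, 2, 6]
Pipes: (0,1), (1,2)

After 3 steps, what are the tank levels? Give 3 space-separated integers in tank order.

Step 1: flows [0->1,2->1] -> levels [9 4 5]
Step 2: flows [0->1,2->1] -> levels [8 6 4]
Step 3: flows [0->1,1->2] -> levels [7 6 5]

Answer: 7 6 5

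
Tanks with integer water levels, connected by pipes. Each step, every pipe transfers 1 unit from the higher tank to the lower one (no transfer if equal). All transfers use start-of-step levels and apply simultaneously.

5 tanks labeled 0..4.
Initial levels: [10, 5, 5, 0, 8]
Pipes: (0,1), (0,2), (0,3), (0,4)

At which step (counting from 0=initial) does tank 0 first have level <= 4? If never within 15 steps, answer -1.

Step 1: flows [0->1,0->2,0->3,0->4] -> levels [6 6 6 1 9]
Step 2: flows [0=1,0=2,0->3,4->0] -> levels [6 6 6 2 8]
Step 3: flows [0=1,0=2,0->3,4->0] -> levels [6 6 6 3 7]
Step 4: flows [0=1,0=2,0->3,4->0] -> levels [6 6 6 4 6]
Step 5: flows [0=1,0=2,0->3,0=4] -> levels [5 6 6 5 6]
Step 6: flows [1->0,2->0,0=3,4->0] -> levels [8 5 5 5 5]
Step 7: flows [0->1,0->2,0->3,0->4] -> levels [4 6 6 6 6]
Tank 0 first reaches <=4 at step 7

Answer: 7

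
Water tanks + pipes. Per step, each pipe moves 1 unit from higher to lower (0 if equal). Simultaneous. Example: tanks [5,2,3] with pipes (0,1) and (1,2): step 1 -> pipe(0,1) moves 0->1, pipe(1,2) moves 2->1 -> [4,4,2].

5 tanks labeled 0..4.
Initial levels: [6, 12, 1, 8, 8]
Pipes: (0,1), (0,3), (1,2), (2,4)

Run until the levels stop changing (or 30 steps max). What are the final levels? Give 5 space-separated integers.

Step 1: flows [1->0,3->0,1->2,4->2] -> levels [8 10 3 7 7]
Step 2: flows [1->0,0->3,1->2,4->2] -> levels [8 8 5 8 6]
Step 3: flows [0=1,0=3,1->2,4->2] -> levels [8 7 7 8 5]
Step 4: flows [0->1,0=3,1=2,2->4] -> levels [7 8 6 8 6]
Step 5: flows [1->0,3->0,1->2,2=4] -> levels [9 6 7 7 6]
Step 6: flows [0->1,0->3,2->1,2->4] -> levels [7 8 5 8 7]
Step 7: flows [1->0,3->0,1->2,4->2] -> levels [9 6 7 7 6]
  -> period-2 cycle: step 7 state = step 5 state; never stabilizes
  -> state at step 30: (30-5) mod 2 = 1, same as step 6 -> [7 8 5 8 7]

Answer: 7 8 5 8 7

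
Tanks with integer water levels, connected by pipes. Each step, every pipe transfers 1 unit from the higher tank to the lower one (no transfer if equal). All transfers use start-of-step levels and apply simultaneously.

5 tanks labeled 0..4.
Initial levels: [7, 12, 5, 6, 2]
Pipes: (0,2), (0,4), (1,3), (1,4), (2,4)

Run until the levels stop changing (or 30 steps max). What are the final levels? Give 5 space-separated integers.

Step 1: flows [0->2,0->4,1->3,1->4,2->4] -> levels [5 10 5 7 5]
Step 2: flows [0=2,0=4,1->3,1->4,2=4] -> levels [5 8 5 8 6]
Step 3: flows [0=2,4->0,1=3,1->4,4->2] -> levels [6 7 6 8 5]
Step 4: flows [0=2,0->4,3->1,1->4,2->4] -> levels [5 7 5 7 8]
Step 5: flows [0=2,4->0,1=3,4->1,4->2] -> levels [6 8 6 7 5]
Step 6: flows [0=2,0->4,1->3,1->4,2->4] -> levels [5 6 5 8 8]
Step 7: flows [0=2,4->0,3->1,4->1,4->2] -> levels [6 8 6 7 5]
  -> period-2 cycle: step 7 state = step 5 state; never stabilizes
  -> state at step 30: (30-5) mod 2 = 1, same as step 6 -> [5 6 5 8 8]

Answer: 5 6 5 8 8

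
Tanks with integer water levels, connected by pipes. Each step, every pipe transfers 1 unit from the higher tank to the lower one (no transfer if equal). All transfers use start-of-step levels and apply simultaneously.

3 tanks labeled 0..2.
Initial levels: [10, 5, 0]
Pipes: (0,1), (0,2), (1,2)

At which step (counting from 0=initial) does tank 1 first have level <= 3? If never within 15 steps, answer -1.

Answer: -1

Derivation:
Step 1: flows [0->1,0->2,1->2] -> levels [8 5 2]
Step 2: flows [0->1,0->2,1->2] -> levels [6 5 4]
Step 3: flows [0->1,0->2,1->2] -> levels [4 5 6]
Step 4: flows [1->0,2->0,2->1] -> levels [6 5 4]
  -> period-2 cycle (repeats step 2); tank 1 never drops to <=3
Tank 1 never reaches <=3 within 15 steps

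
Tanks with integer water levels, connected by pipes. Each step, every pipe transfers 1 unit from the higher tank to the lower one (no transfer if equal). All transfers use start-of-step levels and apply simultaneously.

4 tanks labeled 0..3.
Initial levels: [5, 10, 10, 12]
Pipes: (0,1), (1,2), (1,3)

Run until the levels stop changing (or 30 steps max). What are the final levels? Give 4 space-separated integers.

Answer: 9 10 9 9

Derivation:
Step 1: flows [1->0,1=2,3->1] -> levels [6 10 10 11]
Step 2: flows [1->0,1=2,3->1] -> levels [7 10 10 10]
Step 3: flows [1->0,1=2,1=3] -> levels [8 9 10 10]
Step 4: flows [1->0,2->1,3->1] -> levels [9 10 9 9]
Step 5: flows [1->0,1->2,1->3] -> levels [10 7 10 10]
Step 6: flows [0->1,2->1,3->1] -> levels [9 10 9 9]
  -> period-2 cycle: step 6 state = step 4 state; never stabilizes
  -> state at step 30: (30-4) mod 2 = 0, same as step 4 -> [9 10 9 9]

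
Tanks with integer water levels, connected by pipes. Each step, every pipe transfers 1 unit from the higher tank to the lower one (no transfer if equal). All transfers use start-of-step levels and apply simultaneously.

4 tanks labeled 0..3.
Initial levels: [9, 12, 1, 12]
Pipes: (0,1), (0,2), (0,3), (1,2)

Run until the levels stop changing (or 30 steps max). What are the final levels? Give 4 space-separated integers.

Step 1: flows [1->0,0->2,3->0,1->2] -> levels [10 10 3 11]
Step 2: flows [0=1,0->2,3->0,1->2] -> levels [10 9 5 10]
Step 3: flows [0->1,0->2,0=3,1->2] -> levels [8 9 7 10]
Step 4: flows [1->0,0->2,3->0,1->2] -> levels [9 7 9 9]
Step 5: flows [0->1,0=2,0=3,2->1] -> levels [8 9 8 9]
Step 6: flows [1->0,0=2,3->0,1->2] -> levels [10 7 9 8]
Step 7: flows [0->1,0->2,0->3,2->1] -> levels [7 9 9 9]
Step 8: flows [1->0,2->0,3->0,1=2] -> levels [10 8 8 8]
Step 9: flows [0->1,0->2,0->3,1=2] -> levels [7 9 9 9]
  -> period-2 cycle: step 9 state = step 7 state; never stabilizes
  -> state at step 30: (30-7) mod 2 = 1, same as step 8 -> [10 8 8 8]

Answer: 10 8 8 8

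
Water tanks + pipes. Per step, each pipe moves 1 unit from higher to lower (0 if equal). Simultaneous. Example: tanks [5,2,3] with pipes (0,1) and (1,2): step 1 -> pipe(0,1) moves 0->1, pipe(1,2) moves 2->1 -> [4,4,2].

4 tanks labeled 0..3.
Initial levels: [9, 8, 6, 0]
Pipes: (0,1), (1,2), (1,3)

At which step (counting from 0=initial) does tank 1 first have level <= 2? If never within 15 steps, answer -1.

Answer: -1

Derivation:
Step 1: flows [0->1,1->2,1->3] -> levels [8 7 7 1]
Step 2: flows [0->1,1=2,1->3] -> levels [7 7 7 2]
Step 3: flows [0=1,1=2,1->3] -> levels [7 6 7 3]
Step 4: flows [0->1,2->1,1->3] -> levels [6 7 6 4]
Step 5: flows [1->0,1->2,1->3] -> levels [7 4 7 5]
Step 6: flows [0->1,2->1,3->1] -> levels [6 7 6 4]
  -> period-2 cycle (repeats step 4); tank 1 never drops to <=2
Tank 1 never reaches <=2 within 15 steps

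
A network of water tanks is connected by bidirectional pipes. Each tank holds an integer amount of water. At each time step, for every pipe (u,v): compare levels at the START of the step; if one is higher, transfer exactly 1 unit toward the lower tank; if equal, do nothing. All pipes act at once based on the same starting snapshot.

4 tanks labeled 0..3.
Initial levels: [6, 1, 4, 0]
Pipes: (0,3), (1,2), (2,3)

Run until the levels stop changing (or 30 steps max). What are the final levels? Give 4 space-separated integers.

Answer: 2 3 2 4

Derivation:
Step 1: flows [0->3,2->1,2->3] -> levels [5 2 2 2]
Step 2: flows [0->3,1=2,2=3] -> levels [4 2 2 3]
Step 3: flows [0->3,1=2,3->2] -> levels [3 2 3 3]
Step 4: flows [0=3,2->1,2=3] -> levels [3 3 2 3]
Step 5: flows [0=3,1->2,3->2] -> levels [3 2 4 2]
Step 6: flows [0->3,2->1,2->3] -> levels [2 3 2 4]
Step 7: flows [3->0,1->2,3->2] -> levels [3 2 4 2]
  -> period-2 cycle: step 7 state = step 5 state; never stabilizes
  -> state at step 30: (30-5) mod 2 = 1, same as step 6 -> [2 3 2 4]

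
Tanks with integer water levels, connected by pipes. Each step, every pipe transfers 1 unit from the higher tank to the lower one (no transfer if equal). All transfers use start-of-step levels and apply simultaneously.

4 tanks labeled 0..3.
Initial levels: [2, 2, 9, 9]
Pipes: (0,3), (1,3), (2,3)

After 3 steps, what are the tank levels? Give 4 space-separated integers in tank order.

Answer: 5 5 7 5

Derivation:
Step 1: flows [3->0,3->1,2=3] -> levels [3 3 9 7]
Step 2: flows [3->0,3->1,2->3] -> levels [4 4 8 6]
Step 3: flows [3->0,3->1,2->3] -> levels [5 5 7 5]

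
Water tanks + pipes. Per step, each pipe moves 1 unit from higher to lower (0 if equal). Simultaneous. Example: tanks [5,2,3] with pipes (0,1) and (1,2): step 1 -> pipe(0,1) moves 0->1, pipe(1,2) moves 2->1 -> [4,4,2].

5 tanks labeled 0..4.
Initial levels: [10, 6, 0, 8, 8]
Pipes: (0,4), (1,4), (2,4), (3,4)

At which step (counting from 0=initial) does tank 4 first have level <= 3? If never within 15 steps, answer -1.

Answer: -1

Derivation:
Step 1: flows [0->4,4->1,4->2,3=4] -> levels [9 7 1 8 7]
Step 2: flows [0->4,1=4,4->2,3->4] -> levels [8 7 2 7 8]
Step 3: flows [0=4,4->1,4->2,4->3] -> levels [8 8 3 8 5]
Step 4: flows [0->4,1->4,4->2,3->4] -> levels [7 7 4 7 7]
Step 5: flows [0=4,1=4,4->2,3=4] -> levels [7 7 5 7 6]
Step 6: flows [0->4,1->4,4->2,3->4] -> levels [6 6 6 6 8]
Step 7: flows [4->0,4->1,4->2,4->3] -> levels [7 7 7 7 4]
Step 8: flows [0->4,1->4,2->4,3->4] -> levels [6 6 6 6 8]
  -> period-2 cycle (repeats step 6); tank 4 never drops to <=3
Tank 4 never reaches <=3 within 15 steps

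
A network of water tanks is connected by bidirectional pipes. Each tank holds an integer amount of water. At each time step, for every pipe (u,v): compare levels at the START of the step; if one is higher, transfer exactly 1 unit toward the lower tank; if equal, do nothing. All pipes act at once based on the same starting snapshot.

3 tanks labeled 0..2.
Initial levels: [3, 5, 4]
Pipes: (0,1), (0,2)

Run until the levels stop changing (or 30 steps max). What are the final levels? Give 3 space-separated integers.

Answer: 3 5 4

Derivation:
Step 1: flows [1->0,2->0] -> levels [5 4 3]
Step 2: flows [0->1,0->2] -> levels [3 5 4]
  -> period-2 cycle: step 2 state = step 0 state; never stabilizes
  -> state at step 30: (30-0) mod 2 = 0, same as step 0 -> [3 5 4]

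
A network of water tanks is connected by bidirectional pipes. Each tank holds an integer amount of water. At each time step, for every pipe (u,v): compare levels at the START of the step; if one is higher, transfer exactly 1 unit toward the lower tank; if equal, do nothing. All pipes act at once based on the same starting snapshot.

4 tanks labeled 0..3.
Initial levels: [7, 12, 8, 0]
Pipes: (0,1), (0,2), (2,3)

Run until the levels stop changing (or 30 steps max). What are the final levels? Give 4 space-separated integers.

Step 1: flows [1->0,2->0,2->3] -> levels [9 11 6 1]
Step 2: flows [1->0,0->2,2->3] -> levels [9 10 6 2]
Step 3: flows [1->0,0->2,2->3] -> levels [9 9 6 3]
Step 4: flows [0=1,0->2,2->3] -> levels [8 9 6 4]
Step 5: flows [1->0,0->2,2->3] -> levels [8 8 6 5]
Step 6: flows [0=1,0->2,2->3] -> levels [7 8 6 6]
Step 7: flows [1->0,0->2,2=3] -> levels [7 7 7 6]
Step 8: flows [0=1,0=2,2->3] -> levels [7 7 6 7]
Step 9: flows [0=1,0->2,3->2] -> levels [6 7 8 6]
Step 10: flows [1->0,2->0,2->3] -> levels [8 6 6 7]
Step 11: flows [0->1,0->2,3->2] -> levels [6 7 8 6]
  -> period-2 cycle: step 11 state = step 9 state; never stabilizes
  -> state at step 30: (30-9) mod 2 = 1, same as step 10 -> [8 6 6 7]

Answer: 8 6 6 7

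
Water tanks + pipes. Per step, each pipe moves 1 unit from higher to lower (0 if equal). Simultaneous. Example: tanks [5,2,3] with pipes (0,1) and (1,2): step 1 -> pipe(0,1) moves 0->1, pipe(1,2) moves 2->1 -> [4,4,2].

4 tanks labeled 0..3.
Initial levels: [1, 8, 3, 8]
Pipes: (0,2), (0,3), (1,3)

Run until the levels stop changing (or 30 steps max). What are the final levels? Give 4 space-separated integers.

Answer: 4 5 5 6

Derivation:
Step 1: flows [2->0,3->0,1=3] -> levels [3 8 2 7]
Step 2: flows [0->2,3->0,1->3] -> levels [3 7 3 7]
Step 3: flows [0=2,3->0,1=3] -> levels [4 7 3 6]
Step 4: flows [0->2,3->0,1->3] -> levels [4 6 4 6]
Step 5: flows [0=2,3->0,1=3] -> levels [5 6 4 5]
Step 6: flows [0->2,0=3,1->3] -> levels [4 5 5 6]
Step 7: flows [2->0,3->0,3->1] -> levels [6 6 4 4]
Step 8: flows [0->2,0->3,1->3] -> levels [4 5 5 6]
  -> period-2 cycle: step 8 state = step 6 state; never stabilizes
  -> state at step 30: (30-6) mod 2 = 0, same as step 6 -> [4 5 5 6]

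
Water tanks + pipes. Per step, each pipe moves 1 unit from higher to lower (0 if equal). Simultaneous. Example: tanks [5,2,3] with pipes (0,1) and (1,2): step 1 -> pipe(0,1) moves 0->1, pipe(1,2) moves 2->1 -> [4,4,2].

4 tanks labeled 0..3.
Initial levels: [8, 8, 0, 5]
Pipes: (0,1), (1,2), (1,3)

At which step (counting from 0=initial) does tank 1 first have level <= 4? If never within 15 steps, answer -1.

Answer: 6

Derivation:
Step 1: flows [0=1,1->2,1->3] -> levels [8 6 1 6]
Step 2: flows [0->1,1->2,1=3] -> levels [7 6 2 6]
Step 3: flows [0->1,1->2,1=3] -> levels [6 6 3 6]
Step 4: flows [0=1,1->2,1=3] -> levels [6 5 4 6]
Step 5: flows [0->1,1->2,3->1] -> levels [5 6 5 5]
Step 6: flows [1->0,1->2,1->3] -> levels [6 3 6 6]
Tank 1 first reaches <=4 at step 6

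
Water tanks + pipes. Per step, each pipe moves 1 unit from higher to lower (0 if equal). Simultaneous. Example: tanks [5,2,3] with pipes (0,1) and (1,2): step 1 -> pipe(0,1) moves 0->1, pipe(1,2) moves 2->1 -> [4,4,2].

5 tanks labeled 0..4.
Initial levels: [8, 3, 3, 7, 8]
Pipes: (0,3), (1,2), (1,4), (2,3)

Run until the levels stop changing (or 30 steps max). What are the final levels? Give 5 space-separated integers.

Step 1: flows [0->3,1=2,4->1,3->2] -> levels [7 4 4 7 7]
Step 2: flows [0=3,1=2,4->1,3->2] -> levels [7 5 5 6 6]
Step 3: flows [0->3,1=2,4->1,3->2] -> levels [6 6 6 6 5]
Step 4: flows [0=3,1=2,1->4,2=3] -> levels [6 5 6 6 6]
Step 5: flows [0=3,2->1,4->1,2=3] -> levels [6 7 5 6 5]
Step 6: flows [0=3,1->2,1->4,3->2] -> levels [6 5 7 5 6]
Step 7: flows [0->3,2->1,4->1,2->3] -> levels [5 7 5 7 5]
Step 8: flows [3->0,1->2,1->4,3->2] -> levels [6 5 7 5 6]
  -> period-2 cycle: step 8 state = step 6 state; never stabilizes
  -> state at step 30: (30-6) mod 2 = 0, same as step 6 -> [6 5 7 5 6]

Answer: 6 5 7 5 6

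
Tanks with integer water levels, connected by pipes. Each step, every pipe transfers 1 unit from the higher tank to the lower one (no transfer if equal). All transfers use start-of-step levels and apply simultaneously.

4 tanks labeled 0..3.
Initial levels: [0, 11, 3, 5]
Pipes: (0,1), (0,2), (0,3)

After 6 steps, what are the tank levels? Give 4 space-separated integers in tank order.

Answer: 4 5 5 5

Derivation:
Step 1: flows [1->0,2->0,3->0] -> levels [3 10 2 4]
Step 2: flows [1->0,0->2,3->0] -> levels [4 9 3 3]
Step 3: flows [1->0,0->2,0->3] -> levels [3 8 4 4]
Step 4: flows [1->0,2->0,3->0] -> levels [6 7 3 3]
Step 5: flows [1->0,0->2,0->3] -> levels [5 6 4 4]
Step 6: flows [1->0,0->2,0->3] -> levels [4 5 5 5]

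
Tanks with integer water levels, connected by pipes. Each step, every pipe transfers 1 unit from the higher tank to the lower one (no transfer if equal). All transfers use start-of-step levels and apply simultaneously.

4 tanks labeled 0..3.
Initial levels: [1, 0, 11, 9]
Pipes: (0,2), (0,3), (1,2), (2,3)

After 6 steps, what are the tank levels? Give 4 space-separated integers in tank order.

Answer: 5 4 7 5

Derivation:
Step 1: flows [2->0,3->0,2->1,2->3] -> levels [3 1 8 9]
Step 2: flows [2->0,3->0,2->1,3->2] -> levels [5 2 7 7]
Step 3: flows [2->0,3->0,2->1,2=3] -> levels [7 3 5 6]
Step 4: flows [0->2,0->3,2->1,3->2] -> levels [5 4 6 6]
Step 5: flows [2->0,3->0,2->1,2=3] -> levels [7 5 4 5]
Step 6: flows [0->2,0->3,1->2,3->2] -> levels [5 4 7 5]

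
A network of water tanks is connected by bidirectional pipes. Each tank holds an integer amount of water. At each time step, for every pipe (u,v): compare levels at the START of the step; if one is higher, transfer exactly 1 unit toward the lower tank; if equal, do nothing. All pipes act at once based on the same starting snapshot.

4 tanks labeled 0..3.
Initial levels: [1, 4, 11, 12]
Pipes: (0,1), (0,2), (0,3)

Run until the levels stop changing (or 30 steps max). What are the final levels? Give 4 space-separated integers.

Step 1: flows [1->0,2->0,3->0] -> levels [4 3 10 11]
Step 2: flows [0->1,2->0,3->0] -> levels [5 4 9 10]
Step 3: flows [0->1,2->0,3->0] -> levels [6 5 8 9]
Step 4: flows [0->1,2->0,3->0] -> levels [7 6 7 8]
Step 5: flows [0->1,0=2,3->0] -> levels [7 7 7 7]
Step 6: flows [0=1,0=2,0=3] -> levels [7 7 7 7]
  -> stable (no change)

Answer: 7 7 7 7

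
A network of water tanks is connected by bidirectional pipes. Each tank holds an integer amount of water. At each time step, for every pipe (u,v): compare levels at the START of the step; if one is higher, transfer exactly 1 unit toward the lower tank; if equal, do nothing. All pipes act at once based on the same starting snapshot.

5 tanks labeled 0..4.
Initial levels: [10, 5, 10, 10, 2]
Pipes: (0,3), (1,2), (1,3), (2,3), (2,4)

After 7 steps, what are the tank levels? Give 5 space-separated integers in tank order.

Step 1: flows [0=3,2->1,3->1,2=3,2->4] -> levels [10 7 8 9 3]
Step 2: flows [0->3,2->1,3->1,3->2,2->4] -> levels [9 9 7 8 4]
Step 3: flows [0->3,1->2,1->3,3->2,2->4] -> levels [8 7 8 9 5]
Step 4: flows [3->0,2->1,3->1,3->2,2->4] -> levels [9 9 7 6 6]
Step 5: flows [0->3,1->2,1->3,2->3,2->4] -> levels [8 7 6 9 7]
Step 6: flows [3->0,1->2,3->1,3->2,4->2] -> levels [9 7 9 6 6]
Step 7: flows [0->3,2->1,1->3,2->3,2->4] -> levels [8 7 6 9 7]

Answer: 8 7 6 9 7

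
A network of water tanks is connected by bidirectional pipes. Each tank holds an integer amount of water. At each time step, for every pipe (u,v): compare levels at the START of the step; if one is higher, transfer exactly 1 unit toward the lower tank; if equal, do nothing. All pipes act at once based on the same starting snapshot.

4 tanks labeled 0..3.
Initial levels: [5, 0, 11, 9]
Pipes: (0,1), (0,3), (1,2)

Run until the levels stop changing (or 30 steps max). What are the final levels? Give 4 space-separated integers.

Step 1: flows [0->1,3->0,2->1] -> levels [5 2 10 8]
Step 2: flows [0->1,3->0,2->1] -> levels [5 4 9 7]
Step 3: flows [0->1,3->0,2->1] -> levels [5 6 8 6]
Step 4: flows [1->0,3->0,2->1] -> levels [7 6 7 5]
Step 5: flows [0->1,0->3,2->1] -> levels [5 8 6 6]
Step 6: flows [1->0,3->0,1->2] -> levels [7 6 7 5]
  -> period-2 cycle: step 6 state = step 4 state; never stabilizes
  -> state at step 30: (30-4) mod 2 = 0, same as step 4 -> [7 6 7 5]

Answer: 7 6 7 5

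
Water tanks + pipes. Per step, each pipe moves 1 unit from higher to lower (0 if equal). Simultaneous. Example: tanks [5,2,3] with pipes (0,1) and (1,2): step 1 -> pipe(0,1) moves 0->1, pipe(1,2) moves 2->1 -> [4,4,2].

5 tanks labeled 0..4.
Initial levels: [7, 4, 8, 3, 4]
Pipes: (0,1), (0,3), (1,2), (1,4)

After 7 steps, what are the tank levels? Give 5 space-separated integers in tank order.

Answer: 4 6 5 6 5

Derivation:
Step 1: flows [0->1,0->3,2->1,1=4] -> levels [5 6 7 4 4]
Step 2: flows [1->0,0->3,2->1,1->4] -> levels [5 5 6 5 5]
Step 3: flows [0=1,0=3,2->1,1=4] -> levels [5 6 5 5 5]
Step 4: flows [1->0,0=3,1->2,1->4] -> levels [6 3 6 5 6]
Step 5: flows [0->1,0->3,2->1,4->1] -> levels [4 6 5 6 5]
Step 6: flows [1->0,3->0,1->2,1->4] -> levels [6 3 6 5 6]
  -> period-2 cycle: step 6 state = step 4 state
  -> state at step 7: (7-4) mod 2 = 1, same as step 5 -> [4 6 5 6 5]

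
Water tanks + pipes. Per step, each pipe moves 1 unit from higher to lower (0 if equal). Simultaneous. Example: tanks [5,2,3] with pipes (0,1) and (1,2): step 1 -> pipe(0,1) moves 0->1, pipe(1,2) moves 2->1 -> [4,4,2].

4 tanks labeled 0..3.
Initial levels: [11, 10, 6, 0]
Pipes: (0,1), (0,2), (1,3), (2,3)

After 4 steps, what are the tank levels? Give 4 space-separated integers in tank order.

Step 1: flows [0->1,0->2,1->3,2->3] -> levels [9 10 6 2]
Step 2: flows [1->0,0->2,1->3,2->3] -> levels [9 8 6 4]
Step 3: flows [0->1,0->2,1->3,2->3] -> levels [7 8 6 6]
Step 4: flows [1->0,0->2,1->3,2=3] -> levels [7 6 7 7]

Answer: 7 6 7 7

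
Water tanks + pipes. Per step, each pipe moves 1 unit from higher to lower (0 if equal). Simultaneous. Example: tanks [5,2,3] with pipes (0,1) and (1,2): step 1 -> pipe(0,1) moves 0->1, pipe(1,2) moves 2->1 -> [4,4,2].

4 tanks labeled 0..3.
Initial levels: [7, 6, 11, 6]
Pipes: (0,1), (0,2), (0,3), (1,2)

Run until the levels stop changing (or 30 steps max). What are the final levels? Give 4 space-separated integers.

Answer: 9 8 7 6

Derivation:
Step 1: flows [0->1,2->0,0->3,2->1] -> levels [6 8 9 7]
Step 2: flows [1->0,2->0,3->0,2->1] -> levels [9 8 7 6]
Step 3: flows [0->1,0->2,0->3,1->2] -> levels [6 8 9 7]
  -> period-2 cycle: step 3 state = step 1 state; never stabilizes
  -> state at step 30: (30-1) mod 2 = 1, same as step 2 -> [9 8 7 6]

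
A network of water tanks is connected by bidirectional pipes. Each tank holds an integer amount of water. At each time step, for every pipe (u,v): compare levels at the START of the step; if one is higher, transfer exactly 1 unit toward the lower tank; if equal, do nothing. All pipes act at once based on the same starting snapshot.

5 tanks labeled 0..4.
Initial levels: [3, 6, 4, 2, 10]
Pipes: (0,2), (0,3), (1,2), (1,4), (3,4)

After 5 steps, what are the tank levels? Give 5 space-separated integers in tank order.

Answer: 3 5 6 6 5

Derivation:
Step 1: flows [2->0,0->3,1->2,4->1,4->3] -> levels [3 6 4 4 8]
Step 2: flows [2->0,3->0,1->2,4->1,4->3] -> levels [5 6 4 4 6]
Step 3: flows [0->2,0->3,1->2,1=4,4->3] -> levels [3 5 6 6 5]
Step 4: flows [2->0,3->0,2->1,1=4,3->4] -> levels [5 6 4 4 6]
  -> period-2 cycle: step 4 state = step 2 state
  -> state at step 5: (5-2) mod 2 = 1, same as step 3 -> [3 5 6 6 5]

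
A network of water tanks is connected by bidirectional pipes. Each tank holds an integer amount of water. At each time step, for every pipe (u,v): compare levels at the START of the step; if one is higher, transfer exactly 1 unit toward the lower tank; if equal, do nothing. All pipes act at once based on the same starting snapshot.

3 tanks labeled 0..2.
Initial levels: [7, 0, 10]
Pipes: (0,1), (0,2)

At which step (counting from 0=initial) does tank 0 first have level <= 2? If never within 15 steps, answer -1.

Answer: -1

Derivation:
Step 1: flows [0->1,2->0] -> levels [7 1 9]
Step 2: flows [0->1,2->0] -> levels [7 2 8]
Step 3: flows [0->1,2->0] -> levels [7 3 7]
Step 4: flows [0->1,0=2] -> levels [6 4 7]
Step 5: flows [0->1,2->0] -> levels [6 5 6]
Step 6: flows [0->1,0=2] -> levels [5 6 6]
Step 7: flows [1->0,2->0] -> levels [7 5 5]
Step 8: flows [0->1,0->2] -> levels [5 6 6]
  -> period-2 cycle (repeats step 6); tank 0 never drops to <=2
Tank 0 never reaches <=2 within 15 steps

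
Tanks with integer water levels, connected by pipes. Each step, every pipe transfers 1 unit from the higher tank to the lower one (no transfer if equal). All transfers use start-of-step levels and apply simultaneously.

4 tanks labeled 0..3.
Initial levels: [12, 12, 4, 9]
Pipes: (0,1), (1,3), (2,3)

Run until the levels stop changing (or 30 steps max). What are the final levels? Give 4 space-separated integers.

Step 1: flows [0=1,1->3,3->2] -> levels [12 11 5 9]
Step 2: flows [0->1,1->3,3->2] -> levels [11 11 6 9]
Step 3: flows [0=1,1->3,3->2] -> levels [11 10 7 9]
Step 4: flows [0->1,1->3,3->2] -> levels [10 10 8 9]
Step 5: flows [0=1,1->3,3->2] -> levels [10 9 9 9]
Step 6: flows [0->1,1=3,2=3] -> levels [9 10 9 9]
Step 7: flows [1->0,1->3,2=3] -> levels [10 8 9 10]
Step 8: flows [0->1,3->1,3->2] -> levels [9 10 10 8]
Step 9: flows [1->0,1->3,2->3] -> levels [10 8 9 10]
  -> period-2 cycle: step 9 state = step 7 state; never stabilizes
  -> state at step 30: (30-7) mod 2 = 1, same as step 8 -> [9 10 10 8]

Answer: 9 10 10 8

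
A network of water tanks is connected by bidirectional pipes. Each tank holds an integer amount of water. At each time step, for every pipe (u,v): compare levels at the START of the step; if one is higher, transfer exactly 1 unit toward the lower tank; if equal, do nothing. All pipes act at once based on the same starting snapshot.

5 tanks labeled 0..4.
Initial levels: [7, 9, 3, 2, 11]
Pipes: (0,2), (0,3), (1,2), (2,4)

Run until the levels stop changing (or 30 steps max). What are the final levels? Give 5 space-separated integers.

Answer: 5 6 8 7 6

Derivation:
Step 1: flows [0->2,0->3,1->2,4->2] -> levels [5 8 6 3 10]
Step 2: flows [2->0,0->3,1->2,4->2] -> levels [5 7 7 4 9]
Step 3: flows [2->0,0->3,1=2,4->2] -> levels [5 7 7 5 8]
Step 4: flows [2->0,0=3,1=2,4->2] -> levels [6 7 7 5 7]
Step 5: flows [2->0,0->3,1=2,2=4] -> levels [6 7 6 6 7]
Step 6: flows [0=2,0=3,1->2,4->2] -> levels [6 6 8 6 6]
Step 7: flows [2->0,0=3,2->1,2->4] -> levels [7 7 5 6 7]
Step 8: flows [0->2,0->3,1->2,4->2] -> levels [5 6 8 7 6]
Step 9: flows [2->0,3->0,2->1,2->4] -> levels [7 7 5 6 7]
  -> period-2 cycle: step 9 state = step 7 state; never stabilizes
  -> state at step 30: (30-7) mod 2 = 1, same as step 8 -> [5 6 8 7 6]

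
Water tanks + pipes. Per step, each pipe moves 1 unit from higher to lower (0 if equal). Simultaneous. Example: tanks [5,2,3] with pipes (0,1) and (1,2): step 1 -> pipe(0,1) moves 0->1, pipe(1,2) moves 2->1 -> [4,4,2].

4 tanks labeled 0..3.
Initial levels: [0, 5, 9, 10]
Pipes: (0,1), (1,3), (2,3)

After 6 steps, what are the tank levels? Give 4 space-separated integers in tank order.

Step 1: flows [1->0,3->1,3->2] -> levels [1 5 10 8]
Step 2: flows [1->0,3->1,2->3] -> levels [2 5 9 8]
Step 3: flows [1->0,3->1,2->3] -> levels [3 5 8 8]
Step 4: flows [1->0,3->1,2=3] -> levels [4 5 8 7]
Step 5: flows [1->0,3->1,2->3] -> levels [5 5 7 7]
Step 6: flows [0=1,3->1,2=3] -> levels [5 6 7 6]

Answer: 5 6 7 6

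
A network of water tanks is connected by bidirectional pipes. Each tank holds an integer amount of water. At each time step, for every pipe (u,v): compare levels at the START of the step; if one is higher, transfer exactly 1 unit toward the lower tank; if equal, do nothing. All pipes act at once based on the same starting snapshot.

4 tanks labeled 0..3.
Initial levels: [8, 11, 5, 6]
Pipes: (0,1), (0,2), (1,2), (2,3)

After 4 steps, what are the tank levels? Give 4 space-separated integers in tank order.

Step 1: flows [1->0,0->2,1->2,3->2] -> levels [8 9 8 5]
Step 2: flows [1->0,0=2,1->2,2->3] -> levels [9 7 8 6]
Step 3: flows [0->1,0->2,2->1,2->3] -> levels [7 9 7 7]
Step 4: flows [1->0,0=2,1->2,2=3] -> levels [8 7 8 7]

Answer: 8 7 8 7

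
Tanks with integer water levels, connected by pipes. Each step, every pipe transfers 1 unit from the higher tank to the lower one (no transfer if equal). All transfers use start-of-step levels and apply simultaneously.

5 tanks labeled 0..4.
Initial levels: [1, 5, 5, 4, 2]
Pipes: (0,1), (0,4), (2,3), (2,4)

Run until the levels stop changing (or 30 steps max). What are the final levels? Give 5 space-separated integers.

Step 1: flows [1->0,4->0,2->3,2->4] -> levels [3 4 3 5 2]
Step 2: flows [1->0,0->4,3->2,2->4] -> levels [3 3 3 4 4]
Step 3: flows [0=1,4->0,3->2,4->2] -> levels [4 3 5 3 2]
Step 4: flows [0->1,0->4,2->3,2->4] -> levels [2 4 3 4 4]
Step 5: flows [1->0,4->0,3->2,4->2] -> levels [4 3 5 3 2]
  -> period-2 cycle: step 5 state = step 3 state; never stabilizes
  -> state at step 30: (30-3) mod 2 = 1, same as step 4 -> [2 4 3 4 4]

Answer: 2 4 3 4 4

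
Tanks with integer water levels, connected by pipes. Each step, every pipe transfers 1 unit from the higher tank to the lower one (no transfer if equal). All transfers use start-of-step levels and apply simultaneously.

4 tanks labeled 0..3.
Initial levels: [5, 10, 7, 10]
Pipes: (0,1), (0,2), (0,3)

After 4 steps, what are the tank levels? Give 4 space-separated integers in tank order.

Answer: 9 8 7 8

Derivation:
Step 1: flows [1->0,2->0,3->0] -> levels [8 9 6 9]
Step 2: flows [1->0,0->2,3->0] -> levels [9 8 7 8]
Step 3: flows [0->1,0->2,0->3] -> levels [6 9 8 9]
Step 4: flows [1->0,2->0,3->0] -> levels [9 8 7 8]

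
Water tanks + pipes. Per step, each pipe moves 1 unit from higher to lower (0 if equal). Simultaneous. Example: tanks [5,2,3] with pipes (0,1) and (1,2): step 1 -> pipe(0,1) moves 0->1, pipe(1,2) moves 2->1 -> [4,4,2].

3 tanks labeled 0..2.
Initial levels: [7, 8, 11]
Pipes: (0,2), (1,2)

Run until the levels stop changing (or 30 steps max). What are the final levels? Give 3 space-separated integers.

Step 1: flows [2->0,2->1] -> levels [8 9 9]
Step 2: flows [2->0,1=2] -> levels [9 9 8]
Step 3: flows [0->2,1->2] -> levels [8 8 10]
Step 4: flows [2->0,2->1] -> levels [9 9 8]
  -> period-2 cycle: step 4 state = step 2 state; never stabilizes
  -> state at step 30: (30-2) mod 2 = 0, same as step 2 -> [9 9 8]

Answer: 9 9 8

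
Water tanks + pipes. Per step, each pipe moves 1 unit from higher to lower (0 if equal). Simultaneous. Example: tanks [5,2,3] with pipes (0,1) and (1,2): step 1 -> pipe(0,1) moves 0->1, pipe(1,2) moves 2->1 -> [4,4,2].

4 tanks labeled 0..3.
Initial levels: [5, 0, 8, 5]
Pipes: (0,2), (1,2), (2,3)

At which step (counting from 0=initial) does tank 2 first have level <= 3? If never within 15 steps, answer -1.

Answer: 3

Derivation:
Step 1: flows [2->0,2->1,2->3] -> levels [6 1 5 6]
Step 2: flows [0->2,2->1,3->2] -> levels [5 2 6 5]
Step 3: flows [2->0,2->1,2->3] -> levels [6 3 3 6]
Tank 2 first reaches <=3 at step 3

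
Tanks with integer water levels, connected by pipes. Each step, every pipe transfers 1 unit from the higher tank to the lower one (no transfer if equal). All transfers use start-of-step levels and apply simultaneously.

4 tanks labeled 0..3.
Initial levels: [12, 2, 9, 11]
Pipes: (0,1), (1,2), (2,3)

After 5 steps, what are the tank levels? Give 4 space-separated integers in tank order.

Answer: 9 8 8 9

Derivation:
Step 1: flows [0->1,2->1,3->2] -> levels [11 4 9 10]
Step 2: flows [0->1,2->1,3->2] -> levels [10 6 9 9]
Step 3: flows [0->1,2->1,2=3] -> levels [9 8 8 9]
Step 4: flows [0->1,1=2,3->2] -> levels [8 9 9 8]
Step 5: flows [1->0,1=2,2->3] -> levels [9 8 8 9]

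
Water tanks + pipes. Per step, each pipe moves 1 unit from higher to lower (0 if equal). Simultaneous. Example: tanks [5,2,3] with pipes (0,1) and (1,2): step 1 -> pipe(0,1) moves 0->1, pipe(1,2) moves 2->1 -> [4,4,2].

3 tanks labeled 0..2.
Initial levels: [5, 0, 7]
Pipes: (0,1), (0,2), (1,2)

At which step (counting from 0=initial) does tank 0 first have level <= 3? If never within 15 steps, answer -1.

Step 1: flows [0->1,2->0,2->1] -> levels [5 2 5]
Step 2: flows [0->1,0=2,2->1] -> levels [4 4 4]
Step 3: flows [0=1,0=2,1=2] -> levels [4 4 4]
  -> stable; tank 0 stays at 4 > 3
Tank 0 never reaches <=3 within 15 steps

Answer: -1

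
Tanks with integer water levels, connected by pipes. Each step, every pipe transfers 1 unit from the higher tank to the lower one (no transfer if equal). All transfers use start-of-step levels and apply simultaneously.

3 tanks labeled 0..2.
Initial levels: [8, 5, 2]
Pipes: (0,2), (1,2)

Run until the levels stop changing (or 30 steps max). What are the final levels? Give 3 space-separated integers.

Answer: 5 5 5

Derivation:
Step 1: flows [0->2,1->2] -> levels [7 4 4]
Step 2: flows [0->2,1=2] -> levels [6 4 5]
Step 3: flows [0->2,2->1] -> levels [5 5 5]
Step 4: flows [0=2,1=2] -> levels [5 5 5]
  -> stable (no change)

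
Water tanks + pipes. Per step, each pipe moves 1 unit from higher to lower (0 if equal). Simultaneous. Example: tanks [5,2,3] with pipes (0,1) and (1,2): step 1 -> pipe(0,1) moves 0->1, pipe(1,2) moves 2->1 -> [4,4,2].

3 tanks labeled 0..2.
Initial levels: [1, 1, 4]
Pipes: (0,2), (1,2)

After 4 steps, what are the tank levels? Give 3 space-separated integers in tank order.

Step 1: flows [2->0,2->1] -> levels [2 2 2]
Step 2: flows [0=2,1=2] -> levels [2 2 2]
  -> stable; steps 3..4 unchanged -> [2 2 2]

Answer: 2 2 2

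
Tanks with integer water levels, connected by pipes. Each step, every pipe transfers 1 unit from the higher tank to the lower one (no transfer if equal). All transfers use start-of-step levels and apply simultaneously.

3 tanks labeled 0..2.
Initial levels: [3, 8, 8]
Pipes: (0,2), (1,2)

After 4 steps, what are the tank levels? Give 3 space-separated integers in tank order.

Answer: 6 6 7

Derivation:
Step 1: flows [2->0,1=2] -> levels [4 8 7]
Step 2: flows [2->0,1->2] -> levels [5 7 7]
Step 3: flows [2->0,1=2] -> levels [6 7 6]
Step 4: flows [0=2,1->2] -> levels [6 6 7]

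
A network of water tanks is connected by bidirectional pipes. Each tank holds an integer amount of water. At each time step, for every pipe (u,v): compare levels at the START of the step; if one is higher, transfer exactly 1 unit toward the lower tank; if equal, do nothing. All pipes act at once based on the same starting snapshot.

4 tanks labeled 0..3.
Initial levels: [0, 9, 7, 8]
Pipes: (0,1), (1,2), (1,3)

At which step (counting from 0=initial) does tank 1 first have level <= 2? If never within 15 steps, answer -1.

Answer: -1

Derivation:
Step 1: flows [1->0,1->2,1->3] -> levels [1 6 8 9]
Step 2: flows [1->0,2->1,3->1] -> levels [2 7 7 8]
Step 3: flows [1->0,1=2,3->1] -> levels [3 7 7 7]
Step 4: flows [1->0,1=2,1=3] -> levels [4 6 7 7]
Step 5: flows [1->0,2->1,3->1] -> levels [5 7 6 6]
Step 6: flows [1->0,1->2,1->3] -> levels [6 4 7 7]
Step 7: flows [0->1,2->1,3->1] -> levels [5 7 6 6]
  -> period-2 cycle (repeats step 5); tank 1 never drops to <=2
Tank 1 never reaches <=2 within 15 steps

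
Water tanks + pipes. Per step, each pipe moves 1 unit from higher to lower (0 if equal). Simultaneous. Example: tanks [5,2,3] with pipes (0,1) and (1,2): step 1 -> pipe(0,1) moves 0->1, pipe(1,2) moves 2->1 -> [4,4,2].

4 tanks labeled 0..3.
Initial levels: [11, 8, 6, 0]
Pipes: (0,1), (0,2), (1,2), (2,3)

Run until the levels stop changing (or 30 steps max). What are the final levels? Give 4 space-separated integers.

Answer: 6 6 7 6

Derivation:
Step 1: flows [0->1,0->2,1->2,2->3] -> levels [9 8 7 1]
Step 2: flows [0->1,0->2,1->2,2->3] -> levels [7 8 8 2]
Step 3: flows [1->0,2->0,1=2,2->3] -> levels [9 7 6 3]
Step 4: flows [0->1,0->2,1->2,2->3] -> levels [7 7 7 4]
Step 5: flows [0=1,0=2,1=2,2->3] -> levels [7 7 6 5]
Step 6: flows [0=1,0->2,1->2,2->3] -> levels [6 6 7 6]
Step 7: flows [0=1,2->0,2->1,2->3] -> levels [7 7 4 7]
Step 8: flows [0=1,0->2,1->2,3->2] -> levels [6 6 7 6]
  -> period-2 cycle: step 8 state = step 6 state; never stabilizes
  -> state at step 30: (30-6) mod 2 = 0, same as step 6 -> [6 6 7 6]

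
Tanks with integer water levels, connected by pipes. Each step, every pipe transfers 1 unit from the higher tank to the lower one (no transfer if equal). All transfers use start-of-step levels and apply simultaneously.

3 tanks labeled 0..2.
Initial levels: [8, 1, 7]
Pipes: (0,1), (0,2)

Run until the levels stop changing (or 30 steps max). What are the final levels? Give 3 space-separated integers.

Step 1: flows [0->1,0->2] -> levels [6 2 8]
Step 2: flows [0->1,2->0] -> levels [6 3 7]
Step 3: flows [0->1,2->0] -> levels [6 4 6]
Step 4: flows [0->1,0=2] -> levels [5 5 6]
Step 5: flows [0=1,2->0] -> levels [6 5 5]
Step 6: flows [0->1,0->2] -> levels [4 6 6]
Step 7: flows [1->0,2->0] -> levels [6 5 5]
  -> period-2 cycle: step 7 state = step 5 state; never stabilizes
  -> state at step 30: (30-5) mod 2 = 1, same as step 6 -> [4 6 6]

Answer: 4 6 6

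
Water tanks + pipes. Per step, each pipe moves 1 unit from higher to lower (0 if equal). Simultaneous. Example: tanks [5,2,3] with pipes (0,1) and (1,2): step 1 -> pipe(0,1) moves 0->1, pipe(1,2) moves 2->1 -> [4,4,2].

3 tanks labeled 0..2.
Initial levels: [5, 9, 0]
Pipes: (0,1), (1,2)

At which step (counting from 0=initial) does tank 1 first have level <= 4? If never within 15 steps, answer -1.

Answer: 5

Derivation:
Step 1: flows [1->0,1->2] -> levels [6 7 1]
Step 2: flows [1->0,1->2] -> levels [7 5 2]
Step 3: flows [0->1,1->2] -> levels [6 5 3]
Step 4: flows [0->1,1->2] -> levels [5 5 4]
Step 5: flows [0=1,1->2] -> levels [5 4 5]
Tank 1 first reaches <=4 at step 5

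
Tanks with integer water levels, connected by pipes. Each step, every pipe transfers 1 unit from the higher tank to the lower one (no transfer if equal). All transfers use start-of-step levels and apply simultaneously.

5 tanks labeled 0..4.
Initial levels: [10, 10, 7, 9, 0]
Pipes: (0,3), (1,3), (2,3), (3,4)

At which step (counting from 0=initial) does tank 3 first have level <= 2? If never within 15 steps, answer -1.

Step 1: flows [0->3,1->3,3->2,3->4] -> levels [9 9 8 9 1]
Step 2: flows [0=3,1=3,3->2,3->4] -> levels [9 9 9 7 2]
Step 3: flows [0->3,1->3,2->3,3->4] -> levels [8 8 8 9 3]
Step 4: flows [3->0,3->1,3->2,3->4] -> levels [9 9 9 5 4]
Step 5: flows [0->3,1->3,2->3,3->4] -> levels [8 8 8 7 5]
Step 6: flows [0->3,1->3,2->3,3->4] -> levels [7 7 7 9 6]
Step 7: flows [3->0,3->1,3->2,3->4] -> levels [8 8 8 5 7]
Step 8: flows [0->3,1->3,2->3,4->3] -> levels [7 7 7 9 6]
  -> period-2 cycle (repeats step 6); tank 3 never drops to <=2
Tank 3 never reaches <=2 within 15 steps

Answer: -1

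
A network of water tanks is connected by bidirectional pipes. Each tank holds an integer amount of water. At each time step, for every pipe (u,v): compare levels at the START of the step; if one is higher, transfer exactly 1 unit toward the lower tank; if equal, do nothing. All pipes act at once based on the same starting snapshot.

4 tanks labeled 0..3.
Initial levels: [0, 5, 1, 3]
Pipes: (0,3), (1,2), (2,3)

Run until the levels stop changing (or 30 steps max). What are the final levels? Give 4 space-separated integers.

Answer: 3 2 3 1

Derivation:
Step 1: flows [3->0,1->2,3->2] -> levels [1 4 3 1]
Step 2: flows [0=3,1->2,2->3] -> levels [1 3 3 2]
Step 3: flows [3->0,1=2,2->3] -> levels [2 3 2 2]
Step 4: flows [0=3,1->2,2=3] -> levels [2 2 3 2]
Step 5: flows [0=3,2->1,2->3] -> levels [2 3 1 3]
Step 6: flows [3->0,1->2,3->2] -> levels [3 2 3 1]
Step 7: flows [0->3,2->1,2->3] -> levels [2 3 1 3]
  -> period-2 cycle: step 7 state = step 5 state; never stabilizes
  -> state at step 30: (30-5) mod 2 = 1, same as step 6 -> [3 2 3 1]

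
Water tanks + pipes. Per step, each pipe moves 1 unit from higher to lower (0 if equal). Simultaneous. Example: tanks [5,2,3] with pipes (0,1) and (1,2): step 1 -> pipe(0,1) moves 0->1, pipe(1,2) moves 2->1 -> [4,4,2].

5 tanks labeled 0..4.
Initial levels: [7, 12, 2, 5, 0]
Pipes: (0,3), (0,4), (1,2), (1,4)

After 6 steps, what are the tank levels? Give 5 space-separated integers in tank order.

Answer: 6 5 6 4 5

Derivation:
Step 1: flows [0->3,0->4,1->2,1->4] -> levels [5 10 3 6 2]
Step 2: flows [3->0,0->4,1->2,1->4] -> levels [5 8 4 5 4]
Step 3: flows [0=3,0->4,1->2,1->4] -> levels [4 6 5 5 6]
Step 4: flows [3->0,4->0,1->2,1=4] -> levels [6 5 6 4 5]
Step 5: flows [0->3,0->4,2->1,1=4] -> levels [4 6 5 5 6]
  -> period-2 cycle: step 5 state = step 3 state
  -> state at step 6: (6-3) mod 2 = 1, same as step 4 -> [6 5 6 4 5]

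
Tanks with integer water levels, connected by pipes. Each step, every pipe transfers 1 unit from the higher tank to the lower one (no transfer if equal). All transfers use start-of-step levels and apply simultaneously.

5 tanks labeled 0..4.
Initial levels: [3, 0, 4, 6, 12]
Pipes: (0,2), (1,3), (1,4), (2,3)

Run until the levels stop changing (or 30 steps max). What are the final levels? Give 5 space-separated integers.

Step 1: flows [2->0,3->1,4->1,3->2] -> levels [4 2 4 4 11]
Step 2: flows [0=2,3->1,4->1,2=3] -> levels [4 4 4 3 10]
Step 3: flows [0=2,1->3,4->1,2->3] -> levels [4 4 3 5 9]
Step 4: flows [0->2,3->1,4->1,3->2] -> levels [3 6 5 3 8]
Step 5: flows [2->0,1->3,4->1,2->3] -> levels [4 6 3 5 7]
Step 6: flows [0->2,1->3,4->1,3->2] -> levels [3 6 5 5 6]
Step 7: flows [2->0,1->3,1=4,2=3] -> levels [4 5 4 6 6]
Step 8: flows [0=2,3->1,4->1,3->2] -> levels [4 7 5 4 5]
Step 9: flows [2->0,1->3,1->4,2->3] -> levels [5 5 3 6 6]
Step 10: flows [0->2,3->1,4->1,3->2] -> levels [4 7 5 4 5]
  -> period-2 cycle: step 10 state = step 8 state; never stabilizes
  -> state at step 30: (30-8) mod 2 = 0, same as step 8 -> [4 7 5 4 5]

Answer: 4 7 5 4 5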